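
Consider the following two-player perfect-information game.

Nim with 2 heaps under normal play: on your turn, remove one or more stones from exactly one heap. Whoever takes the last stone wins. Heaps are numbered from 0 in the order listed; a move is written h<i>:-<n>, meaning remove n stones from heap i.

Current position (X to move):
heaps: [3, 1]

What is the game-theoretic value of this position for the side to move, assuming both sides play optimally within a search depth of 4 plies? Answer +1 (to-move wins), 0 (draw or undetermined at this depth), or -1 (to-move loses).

value((3,1), X) = +1

[(3,1)] X move#1: h0:-1:-1/(2,1), h0:-2:+1/(1,1)*, h0:-3:-1/(0,1), h1:-1:-1/(3,0)
[(1,1)] O move#2: h0:-1:-1/(0,1)*, h1:-1:-1/(1,0)
[(0,1)] X move#3: h1:-1:+1/(0,0)*
[(0,0)] end (terminal -1, O#4); searched (3,1) to 4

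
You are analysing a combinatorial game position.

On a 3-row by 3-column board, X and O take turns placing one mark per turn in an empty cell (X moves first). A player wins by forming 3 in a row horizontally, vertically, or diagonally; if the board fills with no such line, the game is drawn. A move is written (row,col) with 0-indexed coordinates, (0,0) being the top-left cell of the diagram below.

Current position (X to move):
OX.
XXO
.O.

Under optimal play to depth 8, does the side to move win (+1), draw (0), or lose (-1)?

ply 1, X at OX./XXO/.O. | (0,2)=+0→OXX/XXO/.O.*; (2,0)=+0→OX./XXO/XO.; (2,2)=+0→OX./XXO/.OX
ply 2, O at OXX/XXO/.O. | (2,0)=+0→OXX/XXO/OO.*; (2,2)=-1→OXX/XXO/.OO
ply 3, X at OXX/XXO/OO. | (2,2)=+0→OXX/XXO/OOX*
ply 4: OXX/XXO/OOX is terminal +0 (O); from OX./XXO/.O. depth 8

value(OX./XXO/.O., X) = 0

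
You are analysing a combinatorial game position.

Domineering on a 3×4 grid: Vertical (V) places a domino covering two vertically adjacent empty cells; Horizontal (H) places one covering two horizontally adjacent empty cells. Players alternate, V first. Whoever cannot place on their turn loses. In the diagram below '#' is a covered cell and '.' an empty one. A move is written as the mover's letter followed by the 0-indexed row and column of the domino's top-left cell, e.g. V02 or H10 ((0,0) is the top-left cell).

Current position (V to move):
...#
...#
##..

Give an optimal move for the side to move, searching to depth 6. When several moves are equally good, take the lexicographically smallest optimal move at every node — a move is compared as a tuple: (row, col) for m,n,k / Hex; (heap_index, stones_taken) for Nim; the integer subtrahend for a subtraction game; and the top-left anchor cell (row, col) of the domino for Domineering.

ply 1, V at ...#/...#/##.. | V00=-1→#..#/#..#/##..; V01=+1→.#.#/.#.#/##..*; V02=-1→..##/..##/##..; V12=-1→...#/..##/###.
ply 2, H at .#.#/.#.#/##.. | H22=-1→.#.#/.#.#/####*
ply 3, V at .#.#/.#.#/#### | V00=+1→##.#/##.#/####*; V02=+1→.###/.###/####
ply 4: ##.#/##.#/#### is terminal -1 (H); from ...#/...#/##.. depth 6

V's best at [...#/...#/##..]: V01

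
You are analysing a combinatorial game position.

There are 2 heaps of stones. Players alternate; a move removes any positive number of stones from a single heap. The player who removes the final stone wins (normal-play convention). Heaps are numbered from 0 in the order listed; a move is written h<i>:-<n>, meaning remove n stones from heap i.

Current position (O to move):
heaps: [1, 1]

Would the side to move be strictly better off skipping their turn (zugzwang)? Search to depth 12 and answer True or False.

ply 1, O at (1,1) | h0:-1=-1→(0,1)*; h1:-1=-1→(1,0)
ply 2, X at (0,1) | h1:-1=+1→(0,0)*
ply 3: (0,0) is terminal -1 (O); from (1,1) depth 12
suppose O passes — search the same position with X to move:
pass> ply 1, X at (1,1) | h0:-1=-1→(0,1)*; h1:-1=-1→(1,0)
pass> ply 2, O at (0,1) | h1:-1=+1→(0,0)*
pass> ply 3: (0,0) is terminal -1 (X); from (1,1) depth 12
for O: play -1, pass +1

zugzwang((1,1), O) = True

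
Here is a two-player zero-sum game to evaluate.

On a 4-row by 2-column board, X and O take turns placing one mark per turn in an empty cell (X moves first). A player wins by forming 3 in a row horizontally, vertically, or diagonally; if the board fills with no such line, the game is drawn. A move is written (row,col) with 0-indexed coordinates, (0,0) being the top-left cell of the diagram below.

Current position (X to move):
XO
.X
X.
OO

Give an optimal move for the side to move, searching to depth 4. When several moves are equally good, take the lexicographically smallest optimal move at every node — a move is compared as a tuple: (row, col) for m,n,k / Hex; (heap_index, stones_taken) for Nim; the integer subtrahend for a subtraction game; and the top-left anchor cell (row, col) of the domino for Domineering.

X's best at [XO/.X/X./OO]: (1,0)

p1 X@[XO/.X/X./OO]: (1,0)[XO/XX/X./OO]+1* (2,1)[XO/.X/XX/OO]+0
p2 O@[XO/XX/X./OO] terminal -1; root [XO/.X/X./OO] d4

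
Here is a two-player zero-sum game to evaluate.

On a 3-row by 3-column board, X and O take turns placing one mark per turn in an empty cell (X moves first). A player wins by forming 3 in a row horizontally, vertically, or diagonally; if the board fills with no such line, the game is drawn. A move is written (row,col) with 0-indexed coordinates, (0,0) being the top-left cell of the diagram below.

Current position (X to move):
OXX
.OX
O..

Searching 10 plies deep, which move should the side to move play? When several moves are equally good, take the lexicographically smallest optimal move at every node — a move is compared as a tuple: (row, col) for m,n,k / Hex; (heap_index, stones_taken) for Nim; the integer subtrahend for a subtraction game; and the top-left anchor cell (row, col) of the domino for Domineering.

X's best at [OXX/.OX/O..]: (2,2)

p1 X@[OXX/.OX/O..]: (1,0)[OXX/XOX/O..]-1 (2,1)[OXX/.OX/OX.]-1 (2,2)[OXX/.OX/O.X]+1*
p2 O@[OXX/.OX/O.X] terminal -1; root [OXX/.OX/O..] d10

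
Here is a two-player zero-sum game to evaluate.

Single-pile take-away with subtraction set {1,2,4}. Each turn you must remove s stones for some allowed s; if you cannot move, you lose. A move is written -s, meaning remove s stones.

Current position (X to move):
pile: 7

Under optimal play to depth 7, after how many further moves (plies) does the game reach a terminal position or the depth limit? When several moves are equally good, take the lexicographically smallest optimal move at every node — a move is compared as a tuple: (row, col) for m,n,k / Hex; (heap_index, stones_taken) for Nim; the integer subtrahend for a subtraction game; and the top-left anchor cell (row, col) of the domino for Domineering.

PV length from [7]: 5 plies

ply 1, X at 7 | -1=+1→6*; -2=-1→5; -4=+1→3
ply 2, O at 6 | -1=-1→5*; -2=-1→4; -4=-1→2
ply 3, X at 5 | -1=-1→4; -2=+1→3*; -4=-1→1
ply 4, O at 3 | -1=-1→2*; -2=-1→1
ply 5, X at 2 | -1=-1→1; -2=+1→0*
ply 6: 0 is terminal -1 (O); from 7 depth 7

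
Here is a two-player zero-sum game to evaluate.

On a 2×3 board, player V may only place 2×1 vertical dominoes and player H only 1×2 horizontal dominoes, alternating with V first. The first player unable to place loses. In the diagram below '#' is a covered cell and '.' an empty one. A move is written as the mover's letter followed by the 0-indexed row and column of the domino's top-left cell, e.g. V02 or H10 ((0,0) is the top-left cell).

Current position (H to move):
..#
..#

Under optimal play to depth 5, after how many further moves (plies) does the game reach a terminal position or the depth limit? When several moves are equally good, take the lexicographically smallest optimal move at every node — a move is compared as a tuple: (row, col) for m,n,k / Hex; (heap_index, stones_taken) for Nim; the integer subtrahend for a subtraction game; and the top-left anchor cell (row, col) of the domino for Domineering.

p1 H@[..#/..#]: H00[###/..#]+1* H10[..#/###]+1
p2 V@[###/..#] terminal -1; root [..#/..#] d5

PV length from [..#/..#]: 1 ply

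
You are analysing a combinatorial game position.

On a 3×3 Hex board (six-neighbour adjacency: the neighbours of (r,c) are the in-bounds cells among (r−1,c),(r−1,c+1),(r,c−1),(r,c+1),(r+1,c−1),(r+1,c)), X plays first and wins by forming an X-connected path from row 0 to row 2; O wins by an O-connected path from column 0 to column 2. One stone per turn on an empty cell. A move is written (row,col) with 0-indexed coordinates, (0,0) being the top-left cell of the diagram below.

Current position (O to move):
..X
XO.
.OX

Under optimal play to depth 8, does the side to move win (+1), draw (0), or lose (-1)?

value(..X/XO./.OX, O) = -1

[..X/XO./.OX] O move#1: (0,0):-1/O.X/XO./.OX*, (0,1):-1/.OX/XO./.OX, (1,2):-1/..X/XOO/.OX, (2,0):-1/..X/XO./OOX
[O.X/XO./.OX] X move#2: (0,1):+1/OXX/XO./.OX*, (1,2):+1/O.X/XOX/.OX, (2,0):+1/O.X/XO./XOX
[OXX/XO./.OX] O move#3: (1,2):-1/OXX/XOO/.OX*, (2,0):-1/OXX/XO./OOX
[OXX/XOO/.OX] X move#4: (2,0):+1/OXX/XOO/XOX*
[OXX/XOO/XOX] end (terminal -1, O#5); searched ..X/XO./.OX to 8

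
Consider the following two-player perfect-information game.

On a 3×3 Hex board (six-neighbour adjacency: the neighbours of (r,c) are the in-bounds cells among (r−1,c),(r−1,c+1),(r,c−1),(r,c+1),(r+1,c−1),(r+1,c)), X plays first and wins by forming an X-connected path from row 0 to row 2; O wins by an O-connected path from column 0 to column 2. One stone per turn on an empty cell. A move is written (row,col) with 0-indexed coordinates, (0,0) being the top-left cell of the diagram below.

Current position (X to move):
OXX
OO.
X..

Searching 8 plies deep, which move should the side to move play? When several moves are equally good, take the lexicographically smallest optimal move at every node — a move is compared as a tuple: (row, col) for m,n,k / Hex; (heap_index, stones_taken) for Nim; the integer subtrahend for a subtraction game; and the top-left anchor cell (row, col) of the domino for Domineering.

X's best at [OXX/OO./X..]: (1,2)

[OXX/OO./X..] X move#1: (1,2):+1/OXX/OOX/X..*, (2,1):-1/OXX/OO./XX., (2,2):-1/OXX/OO./X.X
[OXX/OOX/X..] O move#2: (2,1):-1/OXX/OOX/XO.*, (2,2):-1/OXX/OOX/X.O
[OXX/OOX/XO.] X move#3: (2,2):+1/OXX/OOX/XOX*
[OXX/OOX/XOX] end (terminal -1, O#4); searched OXX/OO./X.. to 8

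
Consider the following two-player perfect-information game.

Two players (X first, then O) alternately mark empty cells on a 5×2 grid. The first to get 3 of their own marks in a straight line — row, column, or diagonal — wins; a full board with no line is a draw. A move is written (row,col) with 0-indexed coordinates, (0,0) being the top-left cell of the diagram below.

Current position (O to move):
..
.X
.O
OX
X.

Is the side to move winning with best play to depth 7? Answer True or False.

O winning at [../.X/.O/OX/X.]: False

[../.X/.O/OX/X.] O move#1: (0,0):+0/O./.X/.O/OX/X.*, (0,1):+0/.O/.X/.O/OX/X., (1,0):+0/../OX/.O/OX/X., (2,0):+0/../.X/OO/OX/X., (4,1):+0/../.X/.O/OX/XO
[O./.X/.O/OX/X.] X move#2: (0,1):+0/OX/.X/.O/OX/X.*, (1,0):+0/O./XX/.O/OX/X., (2,0):+0/O./.X/XO/OX/X., (4,1):+0/O./.X/.O/OX/XX
[OX/.X/.O/OX/X.] O move#3: (1,0):+0/OX/OX/.O/OX/X.*, (2,0):+0/OX/.X/OO/OX/X., (4,1):+0/OX/.X/.O/OX/XO
[OX/OX/.O/OX/X.] X move#4: (2,0):+0/OX/OX/XO/OX/X.*, (4,1):-1/OX/OX/.O/OX/XX
[OX/OX/XO/OX/X.] O move#5: (4,1):+0/OX/OX/XO/OX/XO*
[OX/OX/XO/OX/XO] end (terminal +0, X#6); searched ../.X/.O/OX/X. to 7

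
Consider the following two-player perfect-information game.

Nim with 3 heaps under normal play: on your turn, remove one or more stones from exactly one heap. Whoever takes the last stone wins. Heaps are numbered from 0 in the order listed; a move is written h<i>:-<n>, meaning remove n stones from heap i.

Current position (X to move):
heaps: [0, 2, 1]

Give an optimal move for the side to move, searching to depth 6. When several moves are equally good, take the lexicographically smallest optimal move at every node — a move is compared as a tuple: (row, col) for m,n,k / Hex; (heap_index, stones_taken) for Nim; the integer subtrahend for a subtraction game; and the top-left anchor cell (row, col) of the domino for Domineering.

X's best at [(0,2,1)]: h1:-1

p1 X@[(0,2,1)]: h1:-1[(0,1,1)]+1* h1:-2[(0,0,1)]-1 h2:-1[(0,2,0)]-1
p2 O@[(0,1,1)]: h1:-1[(0,0,1)]-1* h2:-1[(0,1,0)]-1
p3 X@[(0,0,1)]: h2:-1[(0,0,0)]+1*
p4 O@[(0,0,0)] terminal -1; root [(0,2,1)] d6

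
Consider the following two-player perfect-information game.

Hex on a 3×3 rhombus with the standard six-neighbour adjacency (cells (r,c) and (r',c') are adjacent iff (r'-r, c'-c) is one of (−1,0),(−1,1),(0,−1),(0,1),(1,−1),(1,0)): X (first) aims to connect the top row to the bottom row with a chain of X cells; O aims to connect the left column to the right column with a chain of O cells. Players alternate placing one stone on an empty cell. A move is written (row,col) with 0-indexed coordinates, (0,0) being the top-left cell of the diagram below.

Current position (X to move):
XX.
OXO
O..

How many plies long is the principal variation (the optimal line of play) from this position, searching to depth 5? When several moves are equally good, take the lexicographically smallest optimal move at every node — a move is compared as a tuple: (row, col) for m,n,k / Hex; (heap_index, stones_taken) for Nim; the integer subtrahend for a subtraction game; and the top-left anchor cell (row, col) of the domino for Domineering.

PV length from [XX./OXO/O..]: 1 ply

[XX./OXO/O..] X move#1: (0,2):-1/XXX/OXO/O.., (2,1):+1/XX./OXO/OX.*, (2,2):-1/XX./OXO/O.X
[XX./OXO/OX.] end (terminal -1, O#2); searched XX./OXO/O.. to 5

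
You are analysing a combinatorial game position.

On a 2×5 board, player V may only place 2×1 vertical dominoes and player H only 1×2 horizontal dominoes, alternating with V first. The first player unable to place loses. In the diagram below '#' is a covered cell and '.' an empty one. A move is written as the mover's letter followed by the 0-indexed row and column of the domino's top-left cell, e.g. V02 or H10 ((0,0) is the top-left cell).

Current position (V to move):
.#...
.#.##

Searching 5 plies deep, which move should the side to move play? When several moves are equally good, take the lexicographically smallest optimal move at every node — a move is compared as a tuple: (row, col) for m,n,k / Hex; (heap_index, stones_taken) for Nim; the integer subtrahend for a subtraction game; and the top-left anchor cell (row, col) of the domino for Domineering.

[.#.../.#.##] V move#1: V00:-1/##.../##.##, V02:+1/.##../.####*
[.##../.####] H move#2: H03:-1/.####/.####*
[.####/.####] V move#3: V00:+1/#####/#####*
[#####/#####] end (terminal -1, H#4); searched .#.../.#.## to 5

V's best at [.#.../.#.##]: V02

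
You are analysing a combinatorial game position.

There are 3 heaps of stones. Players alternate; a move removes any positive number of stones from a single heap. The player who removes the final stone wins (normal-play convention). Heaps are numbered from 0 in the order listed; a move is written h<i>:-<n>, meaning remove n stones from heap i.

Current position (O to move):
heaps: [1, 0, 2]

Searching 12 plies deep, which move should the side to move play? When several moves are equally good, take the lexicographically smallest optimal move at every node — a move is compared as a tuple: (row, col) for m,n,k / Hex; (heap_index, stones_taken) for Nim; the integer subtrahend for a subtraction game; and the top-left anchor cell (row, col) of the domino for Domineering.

p1 O@[(1,0,2)]: h0:-1[(0,0,2)]-1 h2:-1[(1,0,1)]+1* h2:-2[(1,0,0)]-1
p2 X@[(1,0,1)]: h0:-1[(0,0,1)]-1* h2:-1[(1,0,0)]-1
p3 O@[(0,0,1)]: h2:-1[(0,0,0)]+1*
p4 X@[(0,0,0)] terminal -1; root [(1,0,2)] d12

O's best at [(1,0,2)]: h2:-1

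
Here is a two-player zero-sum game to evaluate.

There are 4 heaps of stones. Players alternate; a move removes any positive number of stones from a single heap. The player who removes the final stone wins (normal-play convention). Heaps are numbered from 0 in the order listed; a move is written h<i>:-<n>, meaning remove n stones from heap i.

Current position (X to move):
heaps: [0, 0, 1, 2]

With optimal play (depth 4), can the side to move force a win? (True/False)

[(0,0,1,2)] X move#1: h2:-1:-1/(0,0,0,2), h3:-1:+1/(0,0,1,1)*, h3:-2:-1/(0,0,1,0)
[(0,0,1,1)] O move#2: h2:-1:-1/(0,0,0,1)*, h3:-1:-1/(0,0,1,0)
[(0,0,0,1)] X move#3: h3:-1:+1/(0,0,0,0)*
[(0,0,0,0)] end (terminal -1, O#4); searched (0,0,1,2) to 4

X winning at [(0,0,1,2)]: True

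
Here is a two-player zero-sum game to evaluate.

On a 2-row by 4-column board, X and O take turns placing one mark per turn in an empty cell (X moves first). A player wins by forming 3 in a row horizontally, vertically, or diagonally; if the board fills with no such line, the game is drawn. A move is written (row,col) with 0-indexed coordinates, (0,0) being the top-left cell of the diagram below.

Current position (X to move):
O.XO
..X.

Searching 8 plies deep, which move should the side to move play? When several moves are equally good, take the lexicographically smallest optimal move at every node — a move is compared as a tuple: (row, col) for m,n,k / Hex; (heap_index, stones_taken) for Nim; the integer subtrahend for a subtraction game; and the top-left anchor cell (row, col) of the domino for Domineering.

p1 X@[O.XO/..X.]: (0,1)[OXXO/..X.]+0 (1,0)[O.XO/X.X.]+0 (1,1)[O.XO/.XX.]+1* (1,3)[O.XO/..XX]+0
p2 O@[O.XO/.XX.]: (0,1)[OOXO/.XX.]-1* (1,0)[O.XO/OXX.]-1 (1,3)[O.XO/.XXO]-1
p3 X@[OOXO/.XX.]: (1,0)[OOXO/XXX.]+1* (1,3)[OOXO/.XXX]+1
p4 O@[OOXO/XXX.] terminal -1; root [O.XO/..X.] d8

X's best at [O.XO/..X.]: (1,1)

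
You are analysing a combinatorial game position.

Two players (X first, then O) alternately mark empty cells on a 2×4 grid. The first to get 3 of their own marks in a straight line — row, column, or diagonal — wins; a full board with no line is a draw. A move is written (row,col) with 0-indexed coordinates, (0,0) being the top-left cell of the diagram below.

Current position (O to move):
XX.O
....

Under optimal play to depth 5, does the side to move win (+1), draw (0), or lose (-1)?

[XX.O/....] O move#1: (0,2):+0/XXOO/....*, (1,0):-1/XX.O/O..., (1,1):-1/XX.O/.O.., (1,2):-1/XX.O/..O., (1,3):-1/XX.O/...O
[XXOO/....] X move#2: (1,0):+0/XXOO/X...*, (1,1):+0/XXOO/.X.., (1,2):+0/XXOO/..X., (1,3):+0/XXOO/...X
[XXOO/X...] O move#3: (1,1):+0/XXOO/XO..*, (1,2):+0/XXOO/X.O., (1,3):+0/XXOO/X..O
[XXOO/XO..] X move#4: (1,2):+0/XXOO/XOX.*, (1,3):+0/XXOO/XO.X
[XXOO/XOX.] O move#5: (1,3):+0/XXOO/XOXO*
[XXOO/XOXO] end (terminal +0, X#6); searched XX.O/.... to 5

value(XX.O/...., O) = 0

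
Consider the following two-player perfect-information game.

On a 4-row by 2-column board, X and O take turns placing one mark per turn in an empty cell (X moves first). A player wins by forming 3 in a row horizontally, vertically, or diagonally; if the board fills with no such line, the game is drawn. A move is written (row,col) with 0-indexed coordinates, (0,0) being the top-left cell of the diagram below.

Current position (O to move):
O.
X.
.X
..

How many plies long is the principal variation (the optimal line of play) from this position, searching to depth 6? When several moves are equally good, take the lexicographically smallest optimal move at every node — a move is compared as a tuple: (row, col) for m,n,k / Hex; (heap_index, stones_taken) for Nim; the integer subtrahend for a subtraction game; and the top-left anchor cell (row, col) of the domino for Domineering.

[O./X./.X/..] O move#1: (0,1):+0/OO/X./.X/..*, (1,1):+0/O./XO/.X/.., (2,0):-1/O./X./OX/.., (3,0):-1/O./X./.X/O., (3,1):+0/O./X./.X/.O
[OO/X./.X/..] X move#2: (1,1):+0/OO/XX/.X/..*, (2,0):+0/OO/X./XX/.., (3,0):+0/OO/X./.X/X., (3,1):+0/OO/X./.X/.X
[OO/XX/.X/..] O move#3: (2,0):-1/OO/XX/OX/.., (3,0):-1/OO/XX/.X/O., (3,1):+0/OO/XX/.X/.O*
[OO/XX/.X/.O] X move#4: (2,0):+0/OO/XX/XX/.O*, (3,0):+0/OO/XX/.X/XO
[OO/XX/XX/.O] O move#5: (3,0):+0/OO/XX/XX/OO*
[OO/XX/XX/OO] end (terminal +0, X#6); searched O./X./.X/.. to 6

PV length from [O./X./.X/..]: 5 plies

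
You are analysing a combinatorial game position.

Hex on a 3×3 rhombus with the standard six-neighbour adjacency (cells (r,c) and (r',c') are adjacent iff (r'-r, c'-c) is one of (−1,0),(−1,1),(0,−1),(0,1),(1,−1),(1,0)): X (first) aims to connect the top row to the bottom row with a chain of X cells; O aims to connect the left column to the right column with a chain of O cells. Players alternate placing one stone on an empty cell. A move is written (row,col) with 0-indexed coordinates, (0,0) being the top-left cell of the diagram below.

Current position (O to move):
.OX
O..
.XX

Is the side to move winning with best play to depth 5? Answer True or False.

ply 1, O at .OX/O../.XX | (0,0)=-1→OOX/O../.XX*; (1,1)=-1→.OX/OO./.XX; (1,2)=-1→.OX/O.O/.XX; (2,0)=-1→.OX/O../OXX
ply 2, X at OOX/O../.XX | (1,1)=+1→OOX/OX./.XX*; (1,2)=+1→OOX/O.X/.XX; (2,0)=+1→OOX/O../XXX
ply 3: OOX/OX./.XX is terminal -1 (O); from .OX/O../.XX depth 5

O winning at [.OX/O../.XX]: False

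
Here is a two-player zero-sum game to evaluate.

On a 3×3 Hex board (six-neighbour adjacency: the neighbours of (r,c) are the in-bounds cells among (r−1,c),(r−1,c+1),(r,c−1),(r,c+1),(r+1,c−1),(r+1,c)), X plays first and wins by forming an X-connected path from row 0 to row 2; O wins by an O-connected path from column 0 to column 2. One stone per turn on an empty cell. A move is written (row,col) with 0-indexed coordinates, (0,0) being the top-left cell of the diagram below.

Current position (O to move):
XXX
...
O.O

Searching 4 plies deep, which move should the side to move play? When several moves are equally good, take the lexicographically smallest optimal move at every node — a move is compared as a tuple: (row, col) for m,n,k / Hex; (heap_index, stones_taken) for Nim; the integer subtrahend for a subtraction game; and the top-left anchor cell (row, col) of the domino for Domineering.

p1 O@[XXX/.../O.O]: (1,0)[XXX/O../O.O]-1 (1,1)[XXX/.O./O.O]+1* (1,2)[XXX/..O/O.O]+1 (2,1)[XXX/.../OOO]+1
p2 X@[XXX/.O./O.O]: (1,0)[XXX/XO./O.O]-1* (1,2)[XXX/.OX/O.O]-1 (2,1)[XXX/.O./OXO]-1
p3 O@[XXX/XO./O.O]: (1,2)[XXX/XOO/O.O]+1* (2,1)[XXX/XO./OOO]+1
p4 X@[XXX/XOO/O.O] terminal -1; root [XXX/.../O.O] d4

O's best at [XXX/.../O.O]: (1,1)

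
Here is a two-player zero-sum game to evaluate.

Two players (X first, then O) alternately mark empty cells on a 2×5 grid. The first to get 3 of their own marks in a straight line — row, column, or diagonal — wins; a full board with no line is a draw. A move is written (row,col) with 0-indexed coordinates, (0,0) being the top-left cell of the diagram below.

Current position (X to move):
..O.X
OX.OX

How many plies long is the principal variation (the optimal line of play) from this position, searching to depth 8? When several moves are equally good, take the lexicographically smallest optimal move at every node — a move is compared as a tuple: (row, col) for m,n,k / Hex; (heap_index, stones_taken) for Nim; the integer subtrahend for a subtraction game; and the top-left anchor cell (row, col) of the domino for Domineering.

ply 1, X at ..O.X/OX.OX | (0,0)=+0→X.O.X/OX.OX*; (0,1)=+0→.XO.X/OX.OX; (0,3)=+0→..OXX/OX.OX; (1,2)=-1→..O.X/OXXOX
ply 2, O at X.O.X/OX.OX | (0,1)=+0→XOO.X/OX.OX*; (0,3)=+0→X.OOX/OX.OX; (1,2)=+0→X.O.X/OXOOX
ply 3, X at XOO.X/OX.OX | (0,3)=+0→XOOXX/OX.OX*; (1,2)=-1→XOO.X/OXXOX
ply 4, O at XOOXX/OX.OX | (1,2)=+0→XOOXX/OXOOX*
ply 5: XOOXX/OXOOX is terminal +0 (X); from ..O.X/OX.OX depth 8

PV length from [..O.X/OX.OX]: 4 plies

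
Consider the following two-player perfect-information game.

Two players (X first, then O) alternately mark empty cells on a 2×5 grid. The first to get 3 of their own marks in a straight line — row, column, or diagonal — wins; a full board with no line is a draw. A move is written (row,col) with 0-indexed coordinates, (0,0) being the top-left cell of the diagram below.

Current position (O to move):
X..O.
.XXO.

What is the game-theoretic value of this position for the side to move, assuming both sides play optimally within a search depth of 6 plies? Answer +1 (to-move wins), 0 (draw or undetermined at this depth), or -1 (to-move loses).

p1 O@[X..O./.XXO.]: (0,1)[XO.O./.XXO.]-1 (0,2)[X.OO./.XXO.]-1 (0,4)[X..OO/.XXO.]-1 (1,0)[X..O./OXXO.]+0* (1,4)[X..O./.XXOO]-1
p2 X@[X..O./OXXO.]: (0,1)[XX.O./OXXO.]+0* (0,2)[X.XO./OXXO.]+0 (0,4)[X..OX/OXXO.]+0 (1,4)[X..O./OXXOX]-1
p3 O@[XX.O./OXXO.]: (0,2)[XXOO./OXXO.]+0* (0,4)[XX.OO/OXXO.]-1 (1,4)[XX.O./OXXOO]-1
p4 X@[XXOO./OXXO.]: (0,4)[XXOOX/OXXO.]+0* (1,4)[XXOO./OXXOX]-1
p5 O@[XXOOX/OXXO.]: (1,4)[XXOOX/OXXOO]+0*
p6 X@[XXOOX/OXXOO] terminal +0; root [X..O./.XXO.] d6

value(X..O./.XXO., O) = 0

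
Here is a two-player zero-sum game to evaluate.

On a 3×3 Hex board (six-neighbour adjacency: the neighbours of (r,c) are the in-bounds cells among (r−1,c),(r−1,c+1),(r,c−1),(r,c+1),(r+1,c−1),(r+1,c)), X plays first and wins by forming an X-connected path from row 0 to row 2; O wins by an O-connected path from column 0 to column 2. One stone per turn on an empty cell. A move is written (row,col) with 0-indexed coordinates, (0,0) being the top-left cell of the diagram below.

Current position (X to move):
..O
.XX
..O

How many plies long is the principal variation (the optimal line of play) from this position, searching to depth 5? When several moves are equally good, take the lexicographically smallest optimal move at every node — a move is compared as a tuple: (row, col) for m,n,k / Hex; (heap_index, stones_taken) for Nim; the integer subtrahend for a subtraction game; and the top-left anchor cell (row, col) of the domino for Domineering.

p1 X@[..O/.XX/..O]: (0,0)[X.O/.XX/..O]+1* (0,1)[.XO/.XX/..O]+1 (1,0)[..O/XXX/..O]+1 (2,0)[..O/.XX/X.O]-1 (2,1)[..O/.XX/.XO]-1
p2 O@[X.O/.XX/..O]: (0,1)[XOO/.XX/..O]-1* (1,0)[X.O/OXX/..O]-1 (2,0)[X.O/.XX/O.O]-1 (2,1)[X.O/.XX/.OO]-1
p3 X@[XOO/.XX/..O]: (1,0)[XOO/XXX/..O]+1* (2,0)[XOO/.XX/X.O]-1 (2,1)[XOO/.XX/.XO]-1
p4 O@[XOO/XXX/..O]: (2,0)[XOO/XXX/O.O]-1* (2,1)[XOO/XXX/.OO]-1
p5 X@[XOO/XXX/O.O]: (2,1)[XOO/XXX/OXO]+1*
p6 O@[XOO/XXX/OXO] terminal -1; root [..O/.XX/..O] d5

PV length from [..O/.XX/..O]: 5 plies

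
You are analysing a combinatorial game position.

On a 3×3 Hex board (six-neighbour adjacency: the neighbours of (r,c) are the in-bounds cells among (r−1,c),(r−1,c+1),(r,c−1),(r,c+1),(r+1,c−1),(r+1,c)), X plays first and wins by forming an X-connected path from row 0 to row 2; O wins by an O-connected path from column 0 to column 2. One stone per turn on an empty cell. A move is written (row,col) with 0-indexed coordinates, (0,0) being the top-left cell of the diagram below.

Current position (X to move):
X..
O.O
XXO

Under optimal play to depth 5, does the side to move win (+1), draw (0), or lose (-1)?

value(X../O.O/XXO, X) = +1

ply 1, X at X../O.O/XXO | (0,1)=-1→XX./O.O/XXO; (0,2)=-1→X.X/O.O/XXO; (1,1)=+1→X../OXO/XXO*
ply 2, O at X../OXO/XXO | (0,1)=-1→XO./OXO/XXO*; (0,2)=-1→X.O/OXO/XXO
ply 3, X at XO./OXO/XXO | (0,2)=+1→XOX/OXO/XXO*
ply 4: XOX/OXO/XXO is terminal -1 (O); from X../O.O/XXO depth 5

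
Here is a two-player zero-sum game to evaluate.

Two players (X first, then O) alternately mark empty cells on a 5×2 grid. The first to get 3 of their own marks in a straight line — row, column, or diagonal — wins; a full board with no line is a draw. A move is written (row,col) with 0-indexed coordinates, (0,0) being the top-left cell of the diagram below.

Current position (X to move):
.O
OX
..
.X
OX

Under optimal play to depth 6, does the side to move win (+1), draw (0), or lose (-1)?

value(.O/OX/../.X/OX, X) = +1

[.O/OX/../.X/OX] X move#1: (0,0):+0/XO/OX/../.X/OX, (2,0):+0/.O/OX/X./.X/OX, (2,1):+1/.O/OX/.X/.X/OX*, (3,0):+0/.O/OX/../XX/OX
[.O/OX/.X/.X/OX] end (terminal -1, O#2); searched .O/OX/../.X/OX to 6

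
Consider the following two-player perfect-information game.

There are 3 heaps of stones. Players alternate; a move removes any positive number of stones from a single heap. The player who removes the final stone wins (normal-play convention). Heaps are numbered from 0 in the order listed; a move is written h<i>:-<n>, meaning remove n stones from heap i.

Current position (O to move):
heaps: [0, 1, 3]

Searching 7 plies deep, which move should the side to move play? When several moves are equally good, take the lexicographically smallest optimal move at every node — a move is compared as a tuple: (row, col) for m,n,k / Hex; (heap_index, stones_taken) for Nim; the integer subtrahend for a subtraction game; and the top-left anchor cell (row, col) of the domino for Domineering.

p1 O@[(0,1,3)]: h1:-1[(0,0,3)]-1 h2:-1[(0,1,2)]-1 h2:-2[(0,1,1)]+1* h2:-3[(0,1,0)]-1
p2 X@[(0,1,1)]: h1:-1[(0,0,1)]-1* h2:-1[(0,1,0)]-1
p3 O@[(0,0,1)]: h2:-1[(0,0,0)]+1*
p4 X@[(0,0,0)] terminal -1; root [(0,1,3)] d7

O's best at [(0,1,3)]: h2:-2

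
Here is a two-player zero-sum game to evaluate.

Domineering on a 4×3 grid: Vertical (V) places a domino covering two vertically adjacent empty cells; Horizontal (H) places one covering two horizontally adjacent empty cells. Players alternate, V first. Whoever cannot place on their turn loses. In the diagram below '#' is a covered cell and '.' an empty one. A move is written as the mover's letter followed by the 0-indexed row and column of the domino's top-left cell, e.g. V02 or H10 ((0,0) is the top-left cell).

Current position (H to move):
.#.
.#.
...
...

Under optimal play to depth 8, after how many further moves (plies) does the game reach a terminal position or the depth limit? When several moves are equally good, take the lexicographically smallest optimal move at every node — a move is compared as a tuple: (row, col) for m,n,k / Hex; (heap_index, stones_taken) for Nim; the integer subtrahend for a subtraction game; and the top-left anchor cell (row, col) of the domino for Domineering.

[.#./.#./.../...] H move#1: H20:-1/.#./.#./##./...*, H21:-1/.#./.#./.##/..., H30:-1/.#./.#./.../##., H31:-1/.#./.#./.../.##
[.#./.#./##./...] V move#2: V00:+1/##./##./##./...*, V02:+1/.##/.##/##./..., V12:+1/.#./.##/###/..., V22:+1/.#./.#./###/..#
[##./##./##./...] H move#3: H30:-1/##./##./##./##.*, H31:-1/##./##./##./.##
[##./##./##./##.] V move#4: V02:+1/###/###/##./##.*, V12:+1/##./###/###/##., V22:+1/##./##./###/###
[###/###/##./##.] end (terminal -1, H#5); searched .#./.#./.../... to 8

PV length from [.#./.#./.../...]: 4 plies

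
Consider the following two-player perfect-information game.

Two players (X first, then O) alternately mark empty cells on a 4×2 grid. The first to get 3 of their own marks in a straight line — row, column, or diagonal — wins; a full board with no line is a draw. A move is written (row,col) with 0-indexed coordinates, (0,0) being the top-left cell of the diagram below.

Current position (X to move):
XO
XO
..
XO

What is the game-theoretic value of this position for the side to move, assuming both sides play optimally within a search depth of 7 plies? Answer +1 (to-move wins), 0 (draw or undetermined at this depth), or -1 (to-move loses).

value(XO/XO/../XO, X) = +1

ply 1, X at XO/XO/../XO | (2,0)=+1→XO/XO/X./XO*; (2,1)=+0→XO/XO/.X/XO
ply 2: XO/XO/X./XO is terminal -1 (O); from XO/XO/../XO depth 7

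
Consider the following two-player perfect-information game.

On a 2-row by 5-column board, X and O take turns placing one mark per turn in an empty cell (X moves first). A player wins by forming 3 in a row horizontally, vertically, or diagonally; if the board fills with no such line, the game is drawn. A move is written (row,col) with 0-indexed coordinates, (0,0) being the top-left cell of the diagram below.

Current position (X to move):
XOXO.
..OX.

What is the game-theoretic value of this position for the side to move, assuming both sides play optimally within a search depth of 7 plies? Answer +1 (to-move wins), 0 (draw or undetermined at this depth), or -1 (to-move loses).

value(XOXO./..OX., X) = 0

ply 1, X at XOXO./..OX. | (0,4)=+0→XOXOX/..OX.*; (1,0)=+0→XOXO./X.OX.; (1,1)=+0→XOXO./.XOX.; (1,4)=+0→XOXO./..OXX
ply 2, O at XOXOX/..OX. | (1,0)=+0→XOXOX/O.OX.*; (1,1)=+0→XOXOX/.OOX.; (1,4)=+0→XOXOX/..OXO
ply 3, X at XOXOX/O.OX. | (1,1)=+0→XOXOX/OXOX.*; (1,4)=-1→XOXOX/O.OXX
ply 4, O at XOXOX/OXOX. | (1,4)=+0→XOXOX/OXOXO*
ply 5: XOXOX/OXOXO is terminal +0 (X); from XOXO./..OX. depth 7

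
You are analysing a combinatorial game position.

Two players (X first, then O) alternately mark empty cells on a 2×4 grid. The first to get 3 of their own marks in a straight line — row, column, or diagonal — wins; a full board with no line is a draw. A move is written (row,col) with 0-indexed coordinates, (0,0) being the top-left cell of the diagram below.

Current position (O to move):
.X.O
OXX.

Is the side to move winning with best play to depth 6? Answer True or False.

O winning at [.X.O/OXX.]: False

ply 1, O at .X.O/OXX. | (0,0)=-1→OX.O/OXX.; (0,2)=-1→.XOO/OXX.; (1,3)=+0→.X.O/OXXO*
ply 2, X at .X.O/OXXO | (0,0)=+0→XX.O/OXXO*; (0,2)=+0→.XXO/OXXO
ply 3, O at XX.O/OXXO | (0,2)=+0→XXOO/OXXO*
ply 4: XXOO/OXXO is terminal +0 (X); from .X.O/OXX. depth 6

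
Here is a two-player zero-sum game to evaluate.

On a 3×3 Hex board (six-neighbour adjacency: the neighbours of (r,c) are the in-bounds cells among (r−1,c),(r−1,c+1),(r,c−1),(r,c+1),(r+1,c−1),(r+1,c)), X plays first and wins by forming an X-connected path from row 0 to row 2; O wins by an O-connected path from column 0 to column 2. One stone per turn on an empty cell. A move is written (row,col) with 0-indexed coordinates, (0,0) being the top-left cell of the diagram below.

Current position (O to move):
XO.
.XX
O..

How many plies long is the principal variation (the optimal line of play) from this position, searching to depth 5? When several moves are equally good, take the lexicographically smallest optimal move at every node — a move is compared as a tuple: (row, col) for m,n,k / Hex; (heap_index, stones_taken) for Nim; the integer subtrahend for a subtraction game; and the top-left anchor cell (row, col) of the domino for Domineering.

p1 O@[XO./.XX/O..]: (0,2)[XOO/.XX/O..]-1* (1,0)[XO./OXX/O..]-1 (2,1)[XO./.XX/OO.]-1 (2,2)[XO./.XX/O.O]-1
p2 X@[XOO/.XX/O..]: (1,0)[XOO/XXX/O..]+1* (2,1)[XOO/.XX/OX.]-1 (2,2)[XOO/.XX/O.X]-1
p3 O@[XOO/XXX/O..]: (2,1)[XOO/XXX/OO.]-1* (2,2)[XOO/XXX/O.O]-1
p4 X@[XOO/XXX/OO.]: (2,2)[XOO/XXX/OOX]+1*
p5 O@[XOO/XXX/OOX] terminal -1; root [XO./.XX/O..] d5

PV length from [XO./.XX/O..]: 4 plies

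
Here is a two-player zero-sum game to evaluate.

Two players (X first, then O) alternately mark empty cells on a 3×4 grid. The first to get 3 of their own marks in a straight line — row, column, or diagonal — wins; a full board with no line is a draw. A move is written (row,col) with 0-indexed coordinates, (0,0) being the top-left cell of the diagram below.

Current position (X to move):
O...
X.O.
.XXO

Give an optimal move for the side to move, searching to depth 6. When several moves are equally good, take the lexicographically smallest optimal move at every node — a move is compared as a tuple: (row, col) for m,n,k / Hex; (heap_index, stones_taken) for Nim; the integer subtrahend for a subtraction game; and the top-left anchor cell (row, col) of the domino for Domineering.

X's best at [O.../X.O./.XXO]: (0,1)

p1 X@[O.../X.O./.XXO]: (0,1)[OX../X.O./.XXO]+1* (0,2)[O.X./X.O./.XXO]-1 (0,3)[O..X/X.O./.XXO]-1 (1,1)[O.../XXO./.XXO]-1 (1,3)[O.../X.OX/.XXO]-1 (2,0)[O.../X.O./XXXO]+1
p2 O@[OX../X.O./.XXO]: (0,2)[OXO./X.O./.XXO]-1* (0,3)[OX.O/X.O./.XXO]-1 (1,1)[OX../XOO./.XXO]-1 (1,3)[OX../X.OO/.XXO]-1 (2,0)[OX../X.O./OXXO]-1
p3 X@[OXO./X.O./.XXO]: (0,3)[OXOX/X.O./.XXO]+1* (1,1)[OXO./XXO./.XXO]+1 (1,3)[OXO./X.OX/.XXO]+1 (2,0)[OXO./X.O./XXXO]+1
p4 O@[OXOX/X.O./.XXO]: (1,1)[OXOX/XOO./.XXO]-1* (1,3)[OXOX/X.OO/.XXO]-1 (2,0)[OXOX/X.O./OXXO]-1
p5 X@[OXOX/XOO./.XXO]: (1,3)[OXOX/XOOX/.XXO]-1 (2,0)[OXOX/XOO./XXXO]+1*
p6 O@[OXOX/XOO./XXXO] terminal -1; root [O.../X.O./.XXO] d6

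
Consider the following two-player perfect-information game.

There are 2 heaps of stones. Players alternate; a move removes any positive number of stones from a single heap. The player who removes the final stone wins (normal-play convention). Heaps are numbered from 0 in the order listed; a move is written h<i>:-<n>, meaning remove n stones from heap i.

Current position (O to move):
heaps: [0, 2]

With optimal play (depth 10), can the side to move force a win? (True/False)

O winning at [(0,2)]: True

[(0,2)] O move#1: h1:-1:-1/(0,1), h1:-2:+1/(0,0)*
[(0,0)] end (terminal -1, X#2); searched (0,2) to 10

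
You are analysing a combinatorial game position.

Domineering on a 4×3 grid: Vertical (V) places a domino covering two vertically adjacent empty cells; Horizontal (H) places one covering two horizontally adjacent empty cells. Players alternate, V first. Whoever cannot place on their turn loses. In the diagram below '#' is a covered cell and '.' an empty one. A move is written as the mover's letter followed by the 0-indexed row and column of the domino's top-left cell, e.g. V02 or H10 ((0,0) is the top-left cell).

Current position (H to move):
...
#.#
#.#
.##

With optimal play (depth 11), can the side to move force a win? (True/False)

H winning at [.../#.#/#.#/.##]: False

p1 H@[.../#.#/#.#/.##]: H00[##./#.#/#.#/.##]-1* H01[.##/#.#/#.#/.##]-1
p2 V@[##./#.#/#.#/.##]: V11[##./###/###/.##]+1*
p3 H@[##./###/###/.##] terminal -1; root [.../#.#/#.#/.##] d11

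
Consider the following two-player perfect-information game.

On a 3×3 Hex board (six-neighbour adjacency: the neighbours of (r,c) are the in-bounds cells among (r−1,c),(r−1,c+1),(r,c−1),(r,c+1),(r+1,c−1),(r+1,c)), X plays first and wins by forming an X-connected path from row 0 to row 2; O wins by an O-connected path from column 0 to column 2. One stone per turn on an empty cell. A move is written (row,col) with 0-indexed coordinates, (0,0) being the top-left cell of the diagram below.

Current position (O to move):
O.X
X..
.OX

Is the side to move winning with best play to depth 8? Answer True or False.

O winning at [O.X/X../.OX]: False

[O.X/X../.OX] O move#1: (0,1):-1/OOX/X../.OX*, (1,1):-1/O.X/XO./.OX, (1,2):-1/O.X/X.O/.OX, (2,0):-1/O.X/X../OOX
[OOX/X../.OX] X move#2: (1,1):+1/OOX/XX./.OX*, (1,2):+1/OOX/X.X/.OX, (2,0):+1/OOX/X../XOX
[OOX/XX./.OX] O move#3: (1,2):-1/OOX/XXO/.OX*, (2,0):-1/OOX/XX./OOX
[OOX/XXO/.OX] X move#4: (2,0):+1/OOX/XXO/XOX*
[OOX/XXO/XOX] end (terminal -1, O#5); searched O.X/X../.OX to 8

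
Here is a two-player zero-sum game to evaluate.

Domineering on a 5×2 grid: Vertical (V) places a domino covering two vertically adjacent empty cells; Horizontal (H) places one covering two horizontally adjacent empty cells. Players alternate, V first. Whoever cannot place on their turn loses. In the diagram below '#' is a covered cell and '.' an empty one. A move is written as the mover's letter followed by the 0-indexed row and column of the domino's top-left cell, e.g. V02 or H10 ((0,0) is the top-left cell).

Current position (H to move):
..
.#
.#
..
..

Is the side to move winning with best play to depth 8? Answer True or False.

H winning at [../.#/.#/../..]: True

p1 H@[../.#/.#/../..]: H00[##/.#/.#/../..]-1 H30[../.#/.#/##/..]+1* H40[../.#/.#/../##]+1
p2 V@[../.#/.#/##/..]: V00[#./##/.#/##/..]-1* V10[../##/##/##/..]-1
p3 H@[#./##/.#/##/..]: H40[#./##/.#/##/##]+1*
p4 V@[#./##/.#/##/##] terminal -1; root [../.#/.#/../..] d8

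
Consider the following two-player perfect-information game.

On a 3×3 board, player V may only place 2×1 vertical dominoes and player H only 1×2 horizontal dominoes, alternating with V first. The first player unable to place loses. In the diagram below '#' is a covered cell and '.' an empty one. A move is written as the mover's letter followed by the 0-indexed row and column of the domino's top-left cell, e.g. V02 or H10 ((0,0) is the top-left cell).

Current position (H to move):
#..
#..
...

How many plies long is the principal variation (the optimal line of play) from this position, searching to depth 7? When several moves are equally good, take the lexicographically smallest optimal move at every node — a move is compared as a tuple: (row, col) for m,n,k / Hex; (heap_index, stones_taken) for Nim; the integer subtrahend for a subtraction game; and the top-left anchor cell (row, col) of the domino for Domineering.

[#../#../...] H move#1: H01:-1/###/#../..., H11:+1/#../###/...*, H20:-1/#../#../##., H21:-1/#../#../.##
[#../###/...] end (terminal -1, V#2); searched #../#../... to 7

PV length from [#../#../...]: 1 ply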